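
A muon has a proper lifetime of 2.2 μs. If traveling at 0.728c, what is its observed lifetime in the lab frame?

Proper lifetime τ₀ = 2.2 μs
γ = 1/√(1 - 0.728²) = 1.4586
τ = γτ₀ = 1.4586 × 2.2 μs = 3.209 μs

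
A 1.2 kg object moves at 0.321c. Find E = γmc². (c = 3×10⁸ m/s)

γ = 1/√(1 - 0.321²) = 1.056
mc² = 1.2 × (3×10⁸)² = 1.080×10¹⁷ J
E = γmc² = 1.056 × 1.080×10¹⁷ = 1.140×10¹⁷ J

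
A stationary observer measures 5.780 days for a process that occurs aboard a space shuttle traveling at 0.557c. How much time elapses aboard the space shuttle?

Dilated time Δt = 5.780 days
γ = 1/√(1 - 0.557²) = 1.2041
Δt₀ = Δt/γ = 5.780/1.2041 = 4.800 days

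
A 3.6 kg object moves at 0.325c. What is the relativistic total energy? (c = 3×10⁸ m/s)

γ = 1/√(1 - 0.325²) = 1.0574
mc² = 3.6 × (3×10⁸)² = 3.240×10¹⁷ J
E = γmc² = 1.0574 × 3.240×10¹⁷ = 3.426×10¹⁷ J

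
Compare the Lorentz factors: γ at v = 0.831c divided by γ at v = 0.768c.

γ₁ = 1/√(1 - 0.831²) = 1.7977
γ₂ = 1/√(1 - 0.768²) = 1.5614
γ₁/γ₂ = 1.7977/1.5614 = 1.151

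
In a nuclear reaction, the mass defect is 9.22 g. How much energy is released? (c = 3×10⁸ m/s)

Convert mass defect: Δm = 9.22 g = 0.00922 kg
E = Δm·c² = 0.00922 × (3×10⁸)²
= 0.00922 × 9×10¹⁶ = 8.298×10¹⁴ J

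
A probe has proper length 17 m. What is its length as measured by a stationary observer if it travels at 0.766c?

Proper length L₀ = 17 m
γ = 1/√(1 - 0.766²) = 1.556
L = L₀/γ = 17/1.556 = 10.93 m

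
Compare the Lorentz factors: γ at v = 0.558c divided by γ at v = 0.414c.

γ₁ = 1/√(1 - 0.558²) = 1.2051
γ₂ = 1/√(1 - 0.414²) = 1.0986
γ₁/γ₂ = 1.2051/1.0986 = 1.097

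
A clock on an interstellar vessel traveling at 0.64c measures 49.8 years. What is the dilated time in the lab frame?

Proper time Δt₀ = 49.8 years
γ = 1/√(1 - 0.64²) = 1.3014
Δt = γΔt₀ = 1.3014 × 49.8 = 64.81 years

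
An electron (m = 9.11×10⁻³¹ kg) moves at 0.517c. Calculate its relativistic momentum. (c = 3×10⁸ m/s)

γ = 1/√(1 - 0.517²) = 1.1682
v = 0.517 × 3×10⁸ = 1.551×10⁸ m/s
p = γmv = 1.1682 × 9.11×10⁻³¹ × 1.551×10⁸ = 1.651×10⁻²² kg·m/s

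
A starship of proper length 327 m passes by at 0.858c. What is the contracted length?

Proper length L₀ = 327 m
γ = 1/√(1 - 0.858²) = 1.947
L = L₀/γ = 327/1.947 = 168.0 m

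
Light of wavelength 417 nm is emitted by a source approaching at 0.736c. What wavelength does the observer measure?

β = 0.736
Wavelength Doppler factor = √(0.264/1.736) = √(0.1521) = 0.3900
λ_obs = 417 × 0.3900 = 162.6 nm (blueshift)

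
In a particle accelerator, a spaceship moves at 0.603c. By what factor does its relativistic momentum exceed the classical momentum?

p_rel = γmv, p_class = mv
Ratio = γ = 1/√(1 - 0.603²)
= 1/√(0.636391) = 1.254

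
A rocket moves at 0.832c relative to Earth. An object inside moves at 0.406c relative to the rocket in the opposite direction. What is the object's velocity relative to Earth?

Object's velocity in rocket frame is u' = -0.406c
u = (u' + v)/(1 + u'v/c²) = (v - 0.406)/(1 - 0.406·v/c²)
Numerator: 0.832 - 0.406 = 0.426
Denominator: 1 - 0.337792 = 0.662208
u = 0.426/0.662208 = 0.6433c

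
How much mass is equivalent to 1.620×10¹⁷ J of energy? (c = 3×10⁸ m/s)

From E = mc², we get m = E/c²
c² = (3×10⁸)² = 9×10¹⁶ m²/s²
m = 1.620×10¹⁷ / 9×10¹⁶ = 1.800 kg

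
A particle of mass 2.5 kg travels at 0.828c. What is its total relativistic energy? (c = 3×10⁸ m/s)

γ = 1/√(1 - 0.828²) = 1.7834
mc² = 2.5 × (3×10⁸)² = 2.250×10¹⁷ J
E = γmc² = 1.7834 × 2.250×10¹⁷ = 4.013×10¹⁷ J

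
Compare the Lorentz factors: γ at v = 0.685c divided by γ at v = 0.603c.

γ₁ = 1/√(1 - 0.685²) = 1.373
γ₂ = 1/√(1 - 0.603²) = 1.254
γ₁/γ₂ = 1.373/1.254 = 1.095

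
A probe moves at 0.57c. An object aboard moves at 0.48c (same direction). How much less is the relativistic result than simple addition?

Classical: u' + v = 0.48 + 0.57 = 1.05c
Relativistic: u = (0.48 + 0.57)/(1 + 0.2736) = 1.05/1.2736 = 0.8244c
Difference: 1.05 - 0.8244 = 0.2256c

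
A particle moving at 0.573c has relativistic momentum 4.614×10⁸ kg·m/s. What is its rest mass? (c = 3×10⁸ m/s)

γ = 1/√(1 - 0.573²) = 1.220
v = 0.573 × 3×10⁸ = 1.719×10⁸ m/s
m = p/(γv) = 4.614×10⁸/(1.220 × 1.719×10⁸) = 2.200 kg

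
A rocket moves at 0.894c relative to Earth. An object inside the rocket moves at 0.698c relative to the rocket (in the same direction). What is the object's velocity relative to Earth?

u = (u' + v)/(1 + u'v/c²)
Numerator: 0.698 + 0.894 = 1.592
Denominator: 1 + 0.624012 = 1.624012
u = 1.592/1.624012 = 0.9803c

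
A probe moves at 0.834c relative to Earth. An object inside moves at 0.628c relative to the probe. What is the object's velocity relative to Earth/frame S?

u = (u' + v)/(1 + u'v/c²)
Numerator: 0.628 + 0.834 = 1.462
Denominator: 1 + 0.523752 = 1.523752
u = 1.462/1.523752 = 0.9595c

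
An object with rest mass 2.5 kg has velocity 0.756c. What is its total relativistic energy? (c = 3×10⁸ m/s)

γ = 1/√(1 - 0.756²) = 1.5277
mc² = 2.5 × (3×10⁸)² = 2.250×10¹⁷ J
E = γmc² = 1.5277 × 2.250×10¹⁷ = 3.437×10¹⁷ J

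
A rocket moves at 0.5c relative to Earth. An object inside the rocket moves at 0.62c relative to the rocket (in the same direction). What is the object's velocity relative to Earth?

u = (u' + v)/(1 + u'v/c²)
Numerator: 0.62 + 0.5 = 1.12
Denominator: 1 + 0.31 = 1.31
u = 1.12/1.31 = 0.8550c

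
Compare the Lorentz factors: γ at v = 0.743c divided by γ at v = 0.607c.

γ₁ = 1/√(1 - 0.743²) = 1.4941
γ₂ = 1/√(1 - 0.607²) = 1.2583
γ₁/γ₂ = 1.4941/1.2583 = 1.187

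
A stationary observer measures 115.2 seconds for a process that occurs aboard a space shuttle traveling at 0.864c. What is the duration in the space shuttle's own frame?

Dilated time Δt = 115.2 seconds
γ = 1/√(1 - 0.864²) = 1.9861
Δt₀ = Δt/γ = 115.2/1.9861 = 58.00 seconds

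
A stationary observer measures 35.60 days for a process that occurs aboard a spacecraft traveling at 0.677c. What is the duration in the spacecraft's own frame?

Dilated time Δt = 35.60 days
γ = 1/√(1 - 0.677²) = 1.359
Δt₀ = Δt/γ = 35.60/1.359 = 26.20 days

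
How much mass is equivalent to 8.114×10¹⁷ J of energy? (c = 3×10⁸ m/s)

From E = mc², we get m = E/c²
c² = (3×10⁸)² = 9×10¹⁶ m²/s²
m = 8.114×10¹⁷ / 9×10¹⁶ = 9.016 kg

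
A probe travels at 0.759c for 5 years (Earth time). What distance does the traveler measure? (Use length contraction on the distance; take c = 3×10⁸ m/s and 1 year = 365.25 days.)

Earth distance: d = v × t = 0.759c × 5 yr = 3.593×10¹⁶ m
γ = 1.536
d' = d/γ = 3.593×10¹⁶/1.536 = 2.339×10¹⁶ m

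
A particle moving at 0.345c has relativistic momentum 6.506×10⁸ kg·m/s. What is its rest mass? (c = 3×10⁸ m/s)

γ = 1/√(1 - 0.345²) = 1.0654
v = 0.345 × 3×10⁸ = 1.035×10⁸ m/s
m = p/(γv) = 6.506×10⁸/(1.0654 × 1.035×10⁸) = 5.900 kg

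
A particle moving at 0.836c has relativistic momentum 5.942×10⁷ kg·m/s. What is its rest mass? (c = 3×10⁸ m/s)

γ = 1/√(1 - 0.836²) = 1.822
v = 0.836 × 3×10⁸ = 2.508×10⁸ m/s
m = p/(γv) = 5.942×10⁷/(1.822 × 2.508×10⁸) = 0.1300 kg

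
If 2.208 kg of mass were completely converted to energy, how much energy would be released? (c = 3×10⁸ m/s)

Using E = mc²:
c² = (3×10⁸)² = 9×10¹⁶ m²/s²
E = 2.208 × 9×10¹⁶ = 1.987×10¹⁷ J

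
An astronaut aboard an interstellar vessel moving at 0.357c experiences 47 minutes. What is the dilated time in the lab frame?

Proper time Δt₀ = 47 minutes
γ = 1/√(1 - 0.357²) = 1.07054
Δt = γΔt₀ = 1.07054 × 47 = 50.32 minutes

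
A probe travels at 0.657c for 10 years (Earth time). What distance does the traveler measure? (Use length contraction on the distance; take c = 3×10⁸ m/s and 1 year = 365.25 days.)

Earth distance: d = v × t = 0.657c × 10 yr = 6.2200×10¹⁶ m
γ = 1.3265
d' = d/γ = 6.2200×10¹⁶/1.3265 = 4.689×10¹⁶ m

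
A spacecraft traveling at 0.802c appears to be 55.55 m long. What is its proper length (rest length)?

Contracted length L = 55.55 m
γ = 1/√(1 - 0.802²) = 1.6741
L₀ = γL = 1.6741 × 55.55 = 93.00 m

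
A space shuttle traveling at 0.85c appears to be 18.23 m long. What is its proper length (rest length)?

Contracted length L = 18.23 m
γ = 1/√(1 - 0.85²) = 1.8983
L₀ = γL = 1.8983 × 18.23 = 34.61 m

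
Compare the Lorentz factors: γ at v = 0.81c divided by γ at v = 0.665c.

γ₁ = 1/√(1 - 0.81²) = 1.70523
γ₂ = 1/√(1 - 0.665²) = 1.33897
γ₁/γ₂ = 1.70523/1.33897 = 1.274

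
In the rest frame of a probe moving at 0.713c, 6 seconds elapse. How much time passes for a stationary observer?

Proper time Δt₀ = 6 seconds
γ = 1/√(1 - 0.713²) = 1.4262
Δt = γΔt₀ = 1.4262 × 6 = 8.557 seconds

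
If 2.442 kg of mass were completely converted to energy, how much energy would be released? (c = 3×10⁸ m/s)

Using E = mc²:
c² = (3×10⁸)² = 9×10¹⁶ m²/s²
E = 2.442 × 9×10¹⁶ = 2.198×10¹⁷ J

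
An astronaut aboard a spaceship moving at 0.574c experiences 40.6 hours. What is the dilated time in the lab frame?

Proper time Δt₀ = 40.6 hours
γ = 1/√(1 - 0.574²) = 1.2212
Δt = γΔt₀ = 1.2212 × 40.6 = 49.58 hours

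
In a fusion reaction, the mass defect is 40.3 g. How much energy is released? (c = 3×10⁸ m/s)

Convert mass defect: Δm = 40.3 g = 0.0403 kg
E = Δm·c² = 0.0403 × (3×10⁸)²
= 0.0403 × 9×10¹⁶ = 3.627×10¹⁵ J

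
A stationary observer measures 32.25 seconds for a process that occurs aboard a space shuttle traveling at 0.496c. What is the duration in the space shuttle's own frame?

Dilated time Δt = 32.25 seconds
γ = 1/√(1 - 0.496²) = 1.1516
Δt₀ = Δt/γ = 32.25/1.1516 = 28.00 seconds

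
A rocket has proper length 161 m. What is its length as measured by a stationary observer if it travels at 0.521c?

Proper length L₀ = 161 m
γ = 1/√(1 - 0.521²) = 1.172
L = L₀/γ = 161/1.172 = 137.4 m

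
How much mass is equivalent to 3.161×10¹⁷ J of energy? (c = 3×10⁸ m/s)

From E = mc², we get m = E/c²
c² = (3×10⁸)² = 9×10¹⁶ m²/s²
m = 3.161×10¹⁷ / 9×10¹⁶ = 3.512 kg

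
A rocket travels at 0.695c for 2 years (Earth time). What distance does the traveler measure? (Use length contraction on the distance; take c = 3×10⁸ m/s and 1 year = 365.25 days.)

Earth distance: d = v × t = 0.695c × 2 yr = 1.3160×10¹⁶ m
γ = 1.3908
d' = d/γ = 1.3160×10¹⁶/1.3908 = 9.462×10¹⁵ m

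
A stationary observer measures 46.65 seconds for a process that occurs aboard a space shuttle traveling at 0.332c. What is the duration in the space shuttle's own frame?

Dilated time Δt = 46.65 seconds
γ = 1/√(1 - 0.332²) = 1.06013
Δt₀ = Δt/γ = 46.65/1.06013 = 44.00 seconds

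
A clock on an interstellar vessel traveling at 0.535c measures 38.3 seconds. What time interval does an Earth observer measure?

Proper time Δt₀ = 38.3 seconds
γ = 1/√(1 - 0.535²) = 1.1836
Δt = γΔt₀ = 1.1836 × 38.3 = 45.33 seconds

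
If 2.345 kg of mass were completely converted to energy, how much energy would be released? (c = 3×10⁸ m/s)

Using E = mc²:
c² = (3×10⁸)² = 9×10¹⁶ m²/s²
E = 2.345 × 9×10¹⁶ = 2.111×10¹⁷ J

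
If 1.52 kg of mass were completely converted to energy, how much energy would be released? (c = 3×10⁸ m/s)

Using E = mc²:
c² = (3×10⁸)² = 9×10¹⁶ m²/s²
E = 1.52 × 9×10¹⁶ = 1.368×10¹⁷ J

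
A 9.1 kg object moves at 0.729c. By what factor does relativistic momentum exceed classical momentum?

p_rel = γmv, p_class = mv
Ratio = γ = 1/√(1 - 0.729²) = 1.461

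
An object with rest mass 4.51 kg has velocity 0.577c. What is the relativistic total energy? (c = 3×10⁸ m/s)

γ = 1/√(1 - 0.577²) = 1.2244
mc² = 4.51 × (3×10⁸)² = 4.059×10¹⁷ J
E = γmc² = 1.2244 × 4.059×10¹⁷ = 4.970×10¹⁷ J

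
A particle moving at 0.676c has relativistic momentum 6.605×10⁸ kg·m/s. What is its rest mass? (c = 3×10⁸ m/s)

γ = 1/√(1 - 0.676²) = 1.357
v = 0.676 × 3×10⁸ = 2.028×10⁸ m/s
m = p/(γv) = 6.605×10⁸/(1.357 × 2.028×10⁸) = 2.400 kg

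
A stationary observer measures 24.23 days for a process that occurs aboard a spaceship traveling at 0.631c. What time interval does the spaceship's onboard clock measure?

Dilated time Δt = 24.23 days
γ = 1/√(1 - 0.631²) = 1.289
Δt₀ = Δt/γ = 24.23/1.289 = 18.80 days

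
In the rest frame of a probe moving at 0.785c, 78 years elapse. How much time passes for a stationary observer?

Proper time Δt₀ = 78 years
γ = 1/√(1 - 0.785²) = 1.614
Δt = γΔt₀ = 1.614 × 78 = 125.9 years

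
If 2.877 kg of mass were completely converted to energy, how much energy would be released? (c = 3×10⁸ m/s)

Using E = mc²:
c² = (3×10⁸)² = 9×10¹⁶ m²/s²
E = 2.877 × 9×10¹⁶ = 2.589×10¹⁷ J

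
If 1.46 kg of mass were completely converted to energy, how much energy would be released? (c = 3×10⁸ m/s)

Using E = mc²:
c² = (3×10⁸)² = 9×10¹⁶ m²/s²
E = 1.46 × 9×10¹⁶ = 1.314×10¹⁷ J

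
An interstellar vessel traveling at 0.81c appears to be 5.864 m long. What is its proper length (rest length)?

Contracted length L = 5.864 m
γ = 1/√(1 - 0.81²) = 1.7052
L₀ = γL = 1.7052 × 5.864 = 9.999 m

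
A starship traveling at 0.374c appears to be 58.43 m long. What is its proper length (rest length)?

Contracted length L = 58.43 m
γ = 1/√(1 - 0.374²) = 1.07825
L₀ = γL = 1.07825 × 58.43 = 63.00 m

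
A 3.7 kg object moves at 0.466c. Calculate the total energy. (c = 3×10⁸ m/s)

γ = 1/√(1 - 0.466²) = 1.1302
mc² = 3.7 × (3×10⁸)² = 3.330×10¹⁷ J
E = γmc² = 1.1302 × 3.330×10¹⁷ = 3.764×10¹⁷ J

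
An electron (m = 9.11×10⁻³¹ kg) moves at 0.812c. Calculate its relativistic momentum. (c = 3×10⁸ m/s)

γ = 1/√(1 - 0.812²) = 1.7133
v = 0.812 × 3×10⁸ = 2.436×10⁸ m/s
p = γmv = 1.7133 × 9.11×10⁻³¹ × 2.436×10⁸ = 3.802×10⁻²² kg·m/s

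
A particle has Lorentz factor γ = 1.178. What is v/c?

From γ = 1/√(1 - v²/c²):
1/γ² = 1/1.178² = 0.7206
v²/c² = 1 - 0.7206 = 0.2794
v/c = √(0.2794) = 0.5286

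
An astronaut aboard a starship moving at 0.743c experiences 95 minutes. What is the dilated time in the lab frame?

Proper time Δt₀ = 95 minutes
γ = 1/√(1 - 0.743²) = 1.494
Δt = γΔt₀ = 1.494 × 95 = 141.9 minutes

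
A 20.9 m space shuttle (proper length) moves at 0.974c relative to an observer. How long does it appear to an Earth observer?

Proper length L₀ = 20.9 m
γ = 1/√(1 - 0.974²) = 4.414
L = L₀/γ = 20.9/4.414 = 4.735 m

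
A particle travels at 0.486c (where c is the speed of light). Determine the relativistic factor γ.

v/c = 0.486, so (v/c)² = 0.236196
1 - (v/c)² = 0.763804
γ = 1/√(0.763804) = 1.144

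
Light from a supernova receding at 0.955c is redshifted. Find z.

β = 0.955
(1+β)/(1-β) = 1.955/0.045 = 43.44
√(43.44) = 6.591
z = 6.591 - 1 = 5.591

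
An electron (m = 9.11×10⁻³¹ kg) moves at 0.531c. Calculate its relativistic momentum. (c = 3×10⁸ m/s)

γ = 1/√(1 - 0.531²) = 1.1801
v = 0.531 × 3×10⁸ = 1.593×10⁸ m/s
p = γmv = 1.1801 × 9.11×10⁻³¹ × 1.593×10⁸ = 1.713×10⁻²² kg·m/s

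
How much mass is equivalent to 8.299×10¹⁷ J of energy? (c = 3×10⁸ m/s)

From E = mc², we get m = E/c²
c² = (3×10⁸)² = 9×10¹⁶ m²/s²
m = 8.299×10¹⁷ / 9×10¹⁶ = 9.221 kg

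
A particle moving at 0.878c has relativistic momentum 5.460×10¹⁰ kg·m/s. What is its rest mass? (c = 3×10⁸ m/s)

γ = 1/√(1 - 0.878²) = 2.0892
v = 0.878 × 3×10⁸ = 2.634×10⁸ m/s
m = p/(γv) = 5.460×10¹⁰/(2.0892 × 2.634×10⁸) = 99.22 kg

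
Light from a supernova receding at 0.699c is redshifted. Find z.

β = 0.699
(1+β)/(1-β) = 1.699/0.301 = 5.645
√(5.645) = 2.376
z = 2.376 - 1 = 1.376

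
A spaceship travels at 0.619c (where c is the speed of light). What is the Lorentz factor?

v/c = 0.619, so (v/c)² = 0.383161
1 - (v/c)² = 0.616839
γ = 1/√(0.616839) = 1.273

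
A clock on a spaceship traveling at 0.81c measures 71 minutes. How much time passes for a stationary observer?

Proper time Δt₀ = 71 minutes
γ = 1/√(1 - 0.81²) = 1.705
Δt = γΔt₀ = 1.705 × 71 = 121.1 minutes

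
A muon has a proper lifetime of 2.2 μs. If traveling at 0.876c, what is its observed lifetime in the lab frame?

Proper lifetime τ₀ = 2.2 μs
γ = 1/√(1 - 0.876²) = 2.073
τ = γτ₀ = 2.073 × 2.2 μs = 4.561 μs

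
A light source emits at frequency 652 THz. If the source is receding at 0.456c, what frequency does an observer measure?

β = v/c = 0.456
(1-β)/(1+β) = 0.544/1.456 = 0.3736
Doppler factor = √(0.3736) = 0.6112
f_obs = 652 × 0.6112 = 398.5 THz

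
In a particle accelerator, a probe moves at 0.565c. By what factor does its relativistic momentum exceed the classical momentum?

p_rel = γmv, p_class = mv
Ratio = γ = 1/√(1 - 0.565²)
= 1/√(0.680775) = 1.212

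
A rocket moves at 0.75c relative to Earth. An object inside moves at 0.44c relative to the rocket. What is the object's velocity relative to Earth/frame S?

u = (u' + v)/(1 + u'v/c²)
Numerator: 0.44 + 0.75 = 1.19
Denominator: 1 + 0.33 = 1.33
u = 1.19/1.33 = 0.8947c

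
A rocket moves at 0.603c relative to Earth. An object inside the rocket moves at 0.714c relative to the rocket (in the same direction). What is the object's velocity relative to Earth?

u = (u' + v)/(1 + u'v/c²)
Numerator: 0.714 + 0.603 = 1.317
Denominator: 1 + 0.430542 = 1.430542
u = 1.317/1.430542 = 0.9206c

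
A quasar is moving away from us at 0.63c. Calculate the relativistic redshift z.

β = 0.63
(1+β)/(1-β) = 1.63/0.37 = 4.405
√(4.405) = 2.099
z = 2.099 - 1 = 1.099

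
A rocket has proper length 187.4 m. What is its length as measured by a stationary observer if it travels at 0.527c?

Proper length L₀ = 187.4 m
γ = 1/√(1 - 0.527²) = 1.1767
L = L₀/γ = 187.4/1.1767 = 159.3 m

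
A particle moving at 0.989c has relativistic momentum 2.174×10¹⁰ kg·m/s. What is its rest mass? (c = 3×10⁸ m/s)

γ = 1/√(1 - 0.989²) = 6.761
v = 0.989 × 3×10⁸ = 2.967×10⁸ m/s
m = p/(γv) = 2.174×10¹⁰/(6.761 × 2.967×10⁸) = 10.84 kg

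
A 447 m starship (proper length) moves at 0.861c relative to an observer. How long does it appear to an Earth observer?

Proper length L₀ = 447 m
γ = 1/√(1 - 0.861²) = 1.9662
L = L₀/γ = 447/1.9662 = 227.3 m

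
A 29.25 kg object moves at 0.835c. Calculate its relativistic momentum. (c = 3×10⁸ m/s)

γ = 1/√(1 - 0.835²) = 1.8174
v = 0.835 × 3×10⁸ = 2.505×10⁸ m/s
p = γmv = 1.8174 × 29.25 × 2.505×10⁸ = 1.332×10¹⁰ kg·m/s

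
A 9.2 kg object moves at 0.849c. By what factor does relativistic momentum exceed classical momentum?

p_rel = γmv, p_class = mv
Ratio = γ = 1/√(1 - 0.849²) = 1.893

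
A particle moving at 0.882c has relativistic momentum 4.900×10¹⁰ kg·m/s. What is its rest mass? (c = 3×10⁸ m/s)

γ = 1/√(1 - 0.882²) = 2.122
v = 0.882 × 3×10⁸ = 2.646×10⁸ m/s
m = p/(γv) = 4.900×10¹⁰/(2.122 × 2.646×10⁸) = 87.27 kg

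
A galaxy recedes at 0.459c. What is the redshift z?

β = 0.459
(1+β)/(1-β) = 1.459/0.541 = 2.6969
√(2.6969) = 1.6422
z = 1.6422 - 1 = 0.6422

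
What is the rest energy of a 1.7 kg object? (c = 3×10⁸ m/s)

c² = (3×10⁸)² = 9.000×10¹⁶ m²/s²
E₀ = mc² = 1.7 × 9.000×10¹⁶ = 1.530×10¹⁷ J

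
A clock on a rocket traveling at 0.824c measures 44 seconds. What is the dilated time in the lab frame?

Proper time Δt₀ = 44 seconds
γ = 1/√(1 - 0.824²) = 1.765
Δt = γΔt₀ = 1.765 × 44 = 77.66 seconds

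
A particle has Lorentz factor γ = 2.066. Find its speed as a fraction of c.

From γ = 1/√(1 - v²/c²):
1/γ² = 1/2.066² = 0.23428
v²/c² = 1 - 0.23428 = 0.76572
v/c = √(0.76572) = 0.8751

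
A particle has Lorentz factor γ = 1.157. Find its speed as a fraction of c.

From γ = 1/√(1 - v²/c²):
1/γ² = 1/1.157² = 0.7470
v²/c² = 1 - 0.7470 = 0.2530
v/c = √(0.2530) = 0.5030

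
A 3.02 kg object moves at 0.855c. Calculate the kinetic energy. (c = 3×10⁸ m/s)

γ = 1/√(1 - 0.855²) = 1.9282
γ - 1 = 0.9282
KE = (γ-1)mc² = 0.9282 × 3.02 × (3×10⁸)² = 2.523×10¹⁷ J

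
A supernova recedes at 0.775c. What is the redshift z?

β = 0.775
(1+β)/(1-β) = 1.775/0.225 = 7.889
√(7.889) = 2.809
z = 2.809 - 1 = 1.809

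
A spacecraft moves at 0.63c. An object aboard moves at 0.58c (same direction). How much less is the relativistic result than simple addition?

Classical: u' + v = 0.58 + 0.63 = 1.21c
Relativistic: u = (0.58 + 0.63)/(1 + 0.3654) = 1.21/1.3654 = 0.8862c
Difference: 1.21 - 0.8862 = 0.3238c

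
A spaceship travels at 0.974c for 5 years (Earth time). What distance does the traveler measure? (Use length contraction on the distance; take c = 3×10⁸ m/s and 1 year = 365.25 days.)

Earth distance: d = v × t = 0.974c × 5 yr = 4.611×10¹⁶ m
γ = 4.414
d' = d/γ = 4.611×10¹⁶/4.414 = 1.045×10¹⁶ m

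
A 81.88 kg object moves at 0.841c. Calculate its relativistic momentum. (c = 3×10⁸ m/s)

γ = 1/√(1 - 0.841²) = 1.848
v = 0.841 × 3×10⁸ = 2.523×10⁸ m/s
p = γmv = 1.848 × 81.88 × 2.523×10⁸ = 3.818×10¹⁰ kg·m/s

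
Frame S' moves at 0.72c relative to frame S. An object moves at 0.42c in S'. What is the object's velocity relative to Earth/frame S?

u = (u' + v)/(1 + u'v/c²)
Numerator: 0.42 + 0.72 = 1.14
Denominator: 1 + 0.3024 = 1.3024
u = 1.14/1.3024 = 0.8753c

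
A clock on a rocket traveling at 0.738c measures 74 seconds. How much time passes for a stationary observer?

Proper time Δt₀ = 74 seconds
γ = 1/√(1 - 0.738²) = 1.482
Δt = γΔt₀ = 1.482 × 74 = 109.7 seconds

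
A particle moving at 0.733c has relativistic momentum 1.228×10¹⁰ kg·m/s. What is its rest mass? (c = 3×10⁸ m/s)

γ = 1/√(1 - 0.733²) = 1.470
v = 0.733 × 3×10⁸ = 2.199×10⁸ m/s
m = p/(γv) = 1.228×10¹⁰/(1.470 × 2.199×10⁸) = 37.99 kg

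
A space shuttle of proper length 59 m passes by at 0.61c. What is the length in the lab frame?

Proper length L₀ = 59 m
γ = 1/√(1 - 0.61²) = 1.262
L = L₀/γ = 59/1.262 = 46.75 m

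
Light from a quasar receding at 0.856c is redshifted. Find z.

β = 0.856
(1+β)/(1-β) = 1.856/0.144 = 12.89
√(12.89) = 3.590
z = 3.590 - 1 = 2.590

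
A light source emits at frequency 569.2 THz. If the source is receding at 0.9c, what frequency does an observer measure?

β = v/c = 0.9
(1-β)/(1+β) = 0.1/1.9 = 0.05263
Doppler factor = √(0.05263) = 0.2294
f_obs = 569.2 × 0.2294 = 130.6 THz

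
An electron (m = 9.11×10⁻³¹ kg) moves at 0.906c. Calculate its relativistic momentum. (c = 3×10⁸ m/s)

γ = 1/√(1 - 0.906²) = 2.3625
v = 0.906 × 3×10⁸ = 2.718×10⁸ m/s
p = γmv = 2.3625 × 9.11×10⁻³¹ × 2.718×10⁸ = 5.850×10⁻²² kg·m/s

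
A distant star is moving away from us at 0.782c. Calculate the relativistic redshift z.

β = 0.782
(1+β)/(1-β) = 1.782/0.218 = 8.174
√(8.174) = 2.859
z = 2.859 - 1 = 1.859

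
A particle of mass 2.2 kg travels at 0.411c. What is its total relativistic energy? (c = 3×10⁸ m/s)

γ = 1/√(1 - 0.411²) = 1.097
mc² = 2.2 × (3×10⁸)² = 1.980×10¹⁷ J
E = γmc² = 1.097 × 1.980×10¹⁷ = 2.172×10¹⁷ J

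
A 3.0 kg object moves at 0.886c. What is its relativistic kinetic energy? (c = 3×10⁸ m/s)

γ = 1/√(1 - 0.886²) = 2.1566
γ - 1 = 1.1566
KE = (γ-1)mc² = 1.1566 × 3.0 × (3×10⁸)² = 3.123×10¹⁷ J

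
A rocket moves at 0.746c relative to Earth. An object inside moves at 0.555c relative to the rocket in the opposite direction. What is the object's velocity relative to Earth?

Object's velocity in rocket frame is u' = -0.555c
u = (u' + v)/(1 + u'v/c²) = (v - 0.555)/(1 - 0.555·v/c²)
Numerator: 0.746 - 0.555 = 0.191
Denominator: 1 - 0.41403 = 0.58597
u = 0.191/0.58597 = 0.3260c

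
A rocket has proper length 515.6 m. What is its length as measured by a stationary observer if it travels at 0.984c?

Proper length L₀ = 515.6 m
γ = 1/√(1 - 0.984²) = 5.613
L = L₀/γ = 515.6/5.613 = 91.86 m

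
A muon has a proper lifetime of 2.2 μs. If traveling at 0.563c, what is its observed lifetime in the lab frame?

Proper lifetime τ₀ = 2.2 μs
γ = 1/√(1 - 0.563²) = 1.210
τ = γτ₀ = 1.210 × 2.2 μs = 2.662 μs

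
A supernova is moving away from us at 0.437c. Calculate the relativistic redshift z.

β = 0.437
(1+β)/(1-β) = 1.437/0.563 = 2.5524
√(2.5524) = 1.5976
z = 1.5976 - 1 = 0.5976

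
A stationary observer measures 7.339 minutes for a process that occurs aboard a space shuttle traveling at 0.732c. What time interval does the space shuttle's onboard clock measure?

Dilated time Δt = 7.339 minutes
γ = 1/√(1 - 0.732²) = 1.4678
Δt₀ = Δt/γ = 7.339/1.4678 = 5.000 minutes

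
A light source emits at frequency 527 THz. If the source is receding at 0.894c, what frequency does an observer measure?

β = v/c = 0.894
(1-β)/(1+β) = 0.106/1.894 = 0.05597
Doppler factor = √(0.05597) = 0.2366
f_obs = 527 × 0.2366 = 124.7 THz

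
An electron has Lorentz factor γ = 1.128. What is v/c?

From γ = 1/√(1 - v²/c²):
1/γ² = 1/1.128² = 0.7859
v²/c² = 1 - 0.7859 = 0.2141
v/c = √(0.2141) = 0.4627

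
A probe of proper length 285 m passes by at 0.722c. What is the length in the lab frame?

Proper length L₀ = 285 m
γ = 1/√(1 - 0.722²) = 1.445
L = L₀/γ = 285/1.445 = 197.2 m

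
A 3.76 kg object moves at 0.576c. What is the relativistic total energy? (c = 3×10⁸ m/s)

γ = 1/√(1 - 0.576²) = 1.2233
mc² = 3.76 × (3×10⁸)² = 3.384×10¹⁷ J
E = γmc² = 1.2233 × 3.384×10¹⁷ = 4.140×10¹⁷ J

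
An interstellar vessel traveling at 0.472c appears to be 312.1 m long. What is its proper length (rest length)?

Contracted length L = 312.1 m
γ = 1/√(1 - 0.472²) = 1.1343
L₀ = γL = 1.1343 × 312.1 = 354.0 m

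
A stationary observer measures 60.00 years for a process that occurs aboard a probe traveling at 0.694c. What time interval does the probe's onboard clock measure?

Dilated time Δt = 60.00 years
γ = 1/√(1 - 0.694²) = 1.389
Δt₀ = Δt/γ = 60.00/1.389 = 43.20 years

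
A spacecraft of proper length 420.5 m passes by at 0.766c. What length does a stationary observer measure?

Proper length L₀ = 420.5 m
γ = 1/√(1 - 0.766²) = 1.5556
L = L₀/γ = 420.5/1.5556 = 270.3 m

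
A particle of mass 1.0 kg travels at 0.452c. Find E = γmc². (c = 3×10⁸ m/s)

γ = 1/√(1 - 0.452²) = 1.121
mc² = 1.0 × (3×10⁸)² = 9.000×10¹⁶ J
E = γmc² = 1.121 × 9.000×10¹⁶ = 1.009×10¹⁷ J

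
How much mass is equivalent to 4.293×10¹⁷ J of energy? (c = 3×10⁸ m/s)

From E = mc², we get m = E/c²
c² = (3×10⁸)² = 9×10¹⁶ m²/s²
m = 4.293×10¹⁷ / 9×10¹⁶ = 4.770 kg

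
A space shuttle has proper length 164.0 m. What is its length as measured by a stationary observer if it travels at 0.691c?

Proper length L₀ = 164.0 m
γ = 1/√(1 - 0.691²) = 1.3834
L = L₀/γ = 164.0/1.3834 = 118.5 m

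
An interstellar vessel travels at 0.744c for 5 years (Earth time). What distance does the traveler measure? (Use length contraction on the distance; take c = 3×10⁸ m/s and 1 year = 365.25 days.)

Earth distance: d = v × t = 0.744c × 5 yr = 3.522×10¹⁶ m
γ = 1.497
d' = d/γ = 3.522×10¹⁶/1.497 = 2.353×10¹⁶ m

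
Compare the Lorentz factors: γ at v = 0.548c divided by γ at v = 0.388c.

γ₁ = 1/√(1 - 0.548²) = 1.1955
γ₂ = 1/√(1 - 0.388²) = 1.0850
γ₁/γ₂ = 1.1955/1.0850 = 1.102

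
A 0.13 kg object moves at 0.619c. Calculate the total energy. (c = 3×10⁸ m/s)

γ = 1/√(1 - 0.619²) = 1.2733
mc² = 0.13 × (3×10⁸)² = 1.170×10¹⁶ J
E = γmc² = 1.2733 × 1.170×10¹⁶ = 1.490×10¹⁶ J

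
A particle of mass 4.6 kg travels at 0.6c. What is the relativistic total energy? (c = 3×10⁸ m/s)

γ = 1/√(1 - 0.6²) = 1.250
mc² = 4.6 × (3×10⁸)² = 4.140×10¹⁷ J
E = γmc² = 1.250 × 4.140×10¹⁷ = 5.175×10¹⁷ J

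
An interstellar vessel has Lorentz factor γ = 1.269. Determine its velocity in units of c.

From γ = 1/√(1 - v²/c²):
1/γ² = 1/1.269² = 0.6210
v²/c² = 1 - 0.6210 = 0.3790
v/c = √(0.3790) = 0.6156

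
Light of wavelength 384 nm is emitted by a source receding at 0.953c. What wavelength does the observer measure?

β = 0.953
Wavelength Doppler factor = √(1.953/0.047) = √(41.55) = 6.446
λ_obs = 384 × 6.446 = 2475 nm (redshift)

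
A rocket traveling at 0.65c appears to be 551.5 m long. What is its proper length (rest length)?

Contracted length L = 551.5 m
γ = 1/√(1 - 0.65²) = 1.3159
L₀ = γL = 1.3159 × 551.5 = 725.7 m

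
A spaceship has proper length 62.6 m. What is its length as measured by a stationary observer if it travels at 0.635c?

Proper length L₀ = 62.6 m
γ = 1/√(1 - 0.635²) = 1.2945
L = L₀/γ = 62.6/1.2945 = 48.36 m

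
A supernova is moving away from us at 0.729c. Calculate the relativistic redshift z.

β = 0.729
(1+β)/(1-β) = 1.729/0.271 = 6.380
√(6.380) = 2.526
z = 2.526 - 1 = 1.526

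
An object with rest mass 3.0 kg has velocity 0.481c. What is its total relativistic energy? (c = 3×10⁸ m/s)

γ = 1/√(1 - 0.481²) = 1.1406
mc² = 3.0 × (3×10⁸)² = 2.700×10¹⁷ J
E = γmc² = 1.1406 × 2.700×10¹⁷ = 3.080×10¹⁷ J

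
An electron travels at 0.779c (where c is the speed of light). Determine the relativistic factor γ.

v/c = 0.779, so (v/c)² = 0.606841
1 - (v/c)² = 0.393159
γ = 1/√(0.393159) = 1.595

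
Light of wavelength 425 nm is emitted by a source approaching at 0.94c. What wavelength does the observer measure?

β = 0.94
Wavelength Doppler factor = √(0.06/1.94) = √(0.030928) = 0.17586
λ_obs = 425 × 0.17586 = 74.74 nm (blueshift)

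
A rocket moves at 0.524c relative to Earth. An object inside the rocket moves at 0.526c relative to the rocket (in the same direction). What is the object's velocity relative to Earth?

u = (u' + v)/(1 + u'v/c²)
Numerator: 0.526 + 0.524 = 1.05
Denominator: 1 + 0.275624 = 1.275624
u = 1.05/1.275624 = 0.8231c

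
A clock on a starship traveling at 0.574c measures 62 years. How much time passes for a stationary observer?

Proper time Δt₀ = 62 years
γ = 1/√(1 - 0.574²) = 1.22122
Δt = γΔt₀ = 1.22122 × 62 = 75.72 years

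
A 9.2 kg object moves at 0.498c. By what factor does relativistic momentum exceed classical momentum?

p_rel = γmv, p_class = mv
Ratio = γ = 1/√(1 - 0.498²) = 1.153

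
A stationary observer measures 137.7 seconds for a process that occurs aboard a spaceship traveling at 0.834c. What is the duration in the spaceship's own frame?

Dilated time Δt = 137.7 seconds
γ = 1/√(1 - 0.834²) = 1.8124
Δt₀ = Δt/γ = 137.7/1.8124 = 75.98 seconds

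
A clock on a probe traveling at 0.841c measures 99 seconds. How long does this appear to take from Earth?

Proper time Δt₀ = 99 seconds
γ = 1/√(1 - 0.841²) = 1.848
Δt = γΔt₀ = 1.848 × 99 = 183.0 seconds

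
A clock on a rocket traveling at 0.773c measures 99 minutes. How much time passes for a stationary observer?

Proper time Δt₀ = 99 minutes
γ = 1/√(1 - 0.773²) = 1.5763
Δt = γΔt₀ = 1.5763 × 99 = 156.1 minutes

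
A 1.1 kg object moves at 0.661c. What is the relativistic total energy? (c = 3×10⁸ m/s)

γ = 1/√(1 - 0.661²) = 1.3326
mc² = 1.1 × (3×10⁸)² = 9.900×10¹⁶ J
E = γmc² = 1.3326 × 9.900×10¹⁶ = 1.319×10¹⁷ J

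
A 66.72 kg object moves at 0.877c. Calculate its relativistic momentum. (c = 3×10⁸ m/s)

γ = 1/√(1 - 0.877²) = 2.081
v = 0.877 × 3×10⁸ = 2.631×10⁸ m/s
p = γmv = 2.081 × 66.72 × 2.631×10⁸ = 3.653×10¹⁰ kg·m/s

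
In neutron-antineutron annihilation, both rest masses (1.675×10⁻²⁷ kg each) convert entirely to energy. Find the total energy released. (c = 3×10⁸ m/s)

Both particles have the same rest mass, so total mass = 2m
E = 2m·c² = 2 × 1.675×10⁻²⁷ × (3×10⁸)²
= 2 × 1.675×10⁻²⁷ × 9×10¹⁶
= 3.015×10⁻¹⁰ J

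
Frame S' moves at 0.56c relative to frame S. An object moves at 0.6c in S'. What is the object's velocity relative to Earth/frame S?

u = (u' + v)/(1 + u'v/c²)
Numerator: 0.6 + 0.56 = 1.16
Denominator: 1 + 0.336 = 1.336
u = 1.16/1.336 = 0.8683c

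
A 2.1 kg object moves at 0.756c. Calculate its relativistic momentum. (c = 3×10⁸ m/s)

γ = 1/√(1 - 0.756²) = 1.5277
v = 0.756 × 3×10⁸ = 2.268×10⁸ m/s
p = γmv = 1.5277 × 2.1 × 2.268×10⁸ = 7.276×10⁸ kg·m/s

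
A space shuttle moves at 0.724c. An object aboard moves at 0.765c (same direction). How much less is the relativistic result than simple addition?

Classical: u' + v = 0.765 + 0.724 = 1.489c
Relativistic: u = (0.765 + 0.724)/(1 + 0.55386) = 1.489/1.55386 = 0.9583c
Difference: 1.489 - 0.9583 = 0.5307c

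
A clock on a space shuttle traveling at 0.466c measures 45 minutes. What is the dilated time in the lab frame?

Proper time Δt₀ = 45 minutes
γ = 1/√(1 - 0.466²) = 1.1302
Δt = γΔt₀ = 1.1302 × 45 = 50.86 minutes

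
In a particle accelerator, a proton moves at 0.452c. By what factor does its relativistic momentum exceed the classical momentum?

p_rel = γmv, p_class = mv
Ratio = γ = 1/√(1 - 0.452²)
= 1/√(0.795696) = 1.121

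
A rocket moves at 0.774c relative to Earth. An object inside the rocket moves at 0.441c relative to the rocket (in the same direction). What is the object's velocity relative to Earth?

u = (u' + v)/(1 + u'v/c²)
Numerator: 0.441 + 0.774 = 1.215
Denominator: 1 + 0.341334 = 1.341334
u = 1.215/1.341334 = 0.9058c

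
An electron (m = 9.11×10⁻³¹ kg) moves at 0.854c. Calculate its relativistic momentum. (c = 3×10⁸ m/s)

γ = 1/√(1 - 0.854²) = 1.922
v = 0.854 × 3×10⁸ = 2.562×10⁸ m/s
p = γmv = 1.922 × 9.11×10⁻³¹ × 2.562×10⁸ = 4.486×10⁻²² kg·m/s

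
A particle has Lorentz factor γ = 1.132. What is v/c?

From γ = 1/√(1 - v²/c²):
1/γ² = 1/1.132² = 0.7804
v²/c² = 1 - 0.7804 = 0.2196
v/c = √(0.2196) = 0.4686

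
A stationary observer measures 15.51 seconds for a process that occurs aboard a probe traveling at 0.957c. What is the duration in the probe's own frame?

Dilated time Δt = 15.51 seconds
γ = 1/√(1 - 0.957²) = 3.4472
Δt₀ = Δt/γ = 15.51/3.4472 = 4.499 seconds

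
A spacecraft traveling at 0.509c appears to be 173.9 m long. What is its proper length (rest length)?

Contracted length L = 173.9 m
γ = 1/√(1 - 0.509²) = 1.1618
L₀ = γL = 1.1618 × 173.9 = 202.0 m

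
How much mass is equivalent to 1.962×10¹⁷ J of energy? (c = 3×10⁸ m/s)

From E = mc², we get m = E/c²
c² = (3×10⁸)² = 9×10¹⁶ m²/s²
m = 1.962×10¹⁷ / 9×10¹⁶ = 2.180 kg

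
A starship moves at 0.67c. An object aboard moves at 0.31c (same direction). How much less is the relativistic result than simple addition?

Classical: u' + v = 0.31 + 0.67 = 0.98c
Relativistic: u = (0.31 + 0.67)/(1 + 0.2077) = 0.98/1.2077 = 0.8115c
Difference: 0.98 - 0.8115 = 0.1685c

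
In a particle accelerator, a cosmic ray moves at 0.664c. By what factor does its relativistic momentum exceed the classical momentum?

p_rel = γmv, p_class = mv
Ratio = γ = 1/√(1 - 0.664²)
= 1/√(0.559104) = 1.337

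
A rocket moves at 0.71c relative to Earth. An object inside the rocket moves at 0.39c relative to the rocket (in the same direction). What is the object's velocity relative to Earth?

u = (u' + v)/(1 + u'v/c²)
Numerator: 0.39 + 0.71 = 1.1
Denominator: 1 + 0.2769 = 1.2769
u = 1.1/1.2769 = 0.8615c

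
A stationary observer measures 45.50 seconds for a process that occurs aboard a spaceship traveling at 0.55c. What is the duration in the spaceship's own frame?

Dilated time Δt = 45.50 seconds
γ = 1/√(1 - 0.55²) = 1.1974
Δt₀ = Δt/γ = 45.50/1.1974 = 38.00 seconds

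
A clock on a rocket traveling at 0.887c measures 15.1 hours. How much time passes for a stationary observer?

Proper time Δt₀ = 15.1 hours
γ = 1/√(1 - 0.887²) = 2.1656
Δt = γΔt₀ = 2.1656 × 15.1 = 32.70 hours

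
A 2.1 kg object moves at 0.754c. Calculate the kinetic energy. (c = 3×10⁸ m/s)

γ = 1/√(1 - 0.754²) = 1.5224
γ - 1 = 0.5224
KE = (γ-1)mc² = 0.5224 × 2.1 × (3×10⁸)² = 9.873×10¹⁶ J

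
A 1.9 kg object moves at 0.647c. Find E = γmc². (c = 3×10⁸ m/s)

γ = 1/√(1 - 0.647²) = 1.3115
mc² = 1.9 × (3×10⁸)² = 1.710×10¹⁷ J
E = γmc² = 1.3115 × 1.710×10¹⁷ = 2.243×10¹⁷ J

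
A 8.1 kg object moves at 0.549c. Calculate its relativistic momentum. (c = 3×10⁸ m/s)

γ = 1/√(1 - 0.549²) = 1.196
v = 0.549 × 3×10⁸ = 1.647×10⁸ m/s
p = γmv = 1.196 × 8.1 × 1.647×10⁸ = 1.596×10⁹ kg·m/s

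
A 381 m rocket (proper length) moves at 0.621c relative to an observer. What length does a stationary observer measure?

Proper length L₀ = 381 m
γ = 1/√(1 - 0.621²) = 1.276
L = L₀/γ = 381/1.276 = 298.6 m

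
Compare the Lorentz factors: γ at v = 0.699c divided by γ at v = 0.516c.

γ₁ = 1/√(1 - 0.699²) = 1.398
γ₂ = 1/√(1 - 0.516²) = 1.167
γ₁/γ₂ = 1.398/1.167 = 1.198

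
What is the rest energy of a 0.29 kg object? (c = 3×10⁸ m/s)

c² = (3×10⁸)² = 9.000×10¹⁶ m²/s²
E₀ = mc² = 0.29 × 9.000×10¹⁶ = 2.610×10¹⁶ J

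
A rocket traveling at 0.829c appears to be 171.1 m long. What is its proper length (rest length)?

Contracted length L = 171.1 m
γ = 1/√(1 - 0.829²) = 1.788
L₀ = γL = 1.788 × 171.1 = 305.9 m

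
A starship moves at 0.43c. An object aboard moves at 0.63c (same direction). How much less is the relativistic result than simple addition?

Classical: u' + v = 0.63 + 0.43 = 1.06c
Relativistic: u = (0.63 + 0.43)/(1 + 0.2709) = 1.06/1.2709 = 0.8341c
Difference: 1.06 - 0.8341 = 0.2259c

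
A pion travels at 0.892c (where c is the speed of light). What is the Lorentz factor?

v/c = 0.892, so (v/c)² = 0.795664
1 - (v/c)² = 0.204336
γ = 1/√(0.204336) = 2.212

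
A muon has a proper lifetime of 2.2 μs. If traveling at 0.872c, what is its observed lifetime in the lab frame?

Proper lifetime τ₀ = 2.2 μs
γ = 1/√(1 - 0.872²) = 2.0429
τ = γτ₀ = 2.0429 × 2.2 μs = 4.494 μs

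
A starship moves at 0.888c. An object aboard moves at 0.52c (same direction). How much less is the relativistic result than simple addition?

Classical: u' + v = 0.52 + 0.888 = 1.408c
Relativistic: u = (0.52 + 0.888)/(1 + 0.46176) = 1.408/1.46176 = 0.9632c
Difference: 1.408 - 0.9632 = 0.4448c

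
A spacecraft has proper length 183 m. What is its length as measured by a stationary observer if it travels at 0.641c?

Proper length L₀ = 183 m
γ = 1/√(1 - 0.641²) = 1.3029
L = L₀/γ = 183/1.3029 = 140.5 m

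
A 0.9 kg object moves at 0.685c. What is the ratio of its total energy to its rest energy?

E = γmc², E₀ = mc²
E/E₀ = γ = 1/√(1 - 0.685²) = 1.373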